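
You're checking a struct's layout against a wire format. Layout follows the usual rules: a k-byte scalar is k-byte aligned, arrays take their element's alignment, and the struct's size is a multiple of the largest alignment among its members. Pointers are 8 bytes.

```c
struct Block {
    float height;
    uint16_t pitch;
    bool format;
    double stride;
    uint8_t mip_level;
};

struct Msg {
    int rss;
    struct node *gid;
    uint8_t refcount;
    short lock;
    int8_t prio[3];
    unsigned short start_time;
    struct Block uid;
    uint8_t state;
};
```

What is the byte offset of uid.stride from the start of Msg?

40

Block: @0: height [4B, align 4] → 4; @4: pitch [2B, align 2] → 6; @6: format [1B, align 1] → 7; +1 pad (align 8); @8: stride [8B, align 8] → 16; @16: mip_level [1B, align 1] → 17; +7 tail pad (align 8); size 24, align 8
@0: rss [4B, align 4] → 4
+4 pad (align 8)
@8: gid [8B, align 8] → 16
@16: refcount [1B, align 1] → 17
+1 pad (align 2)
@18: lock [2B, align 2] → 20
@20: prio [3B, align 1] → 23
+1 pad (align 2)
@24: start_time [2B, align 2] → 26
+6 pad (align 8)
@32: uid [24B, align 8] → 56
within Block: stride at 8
32 + 8 = 40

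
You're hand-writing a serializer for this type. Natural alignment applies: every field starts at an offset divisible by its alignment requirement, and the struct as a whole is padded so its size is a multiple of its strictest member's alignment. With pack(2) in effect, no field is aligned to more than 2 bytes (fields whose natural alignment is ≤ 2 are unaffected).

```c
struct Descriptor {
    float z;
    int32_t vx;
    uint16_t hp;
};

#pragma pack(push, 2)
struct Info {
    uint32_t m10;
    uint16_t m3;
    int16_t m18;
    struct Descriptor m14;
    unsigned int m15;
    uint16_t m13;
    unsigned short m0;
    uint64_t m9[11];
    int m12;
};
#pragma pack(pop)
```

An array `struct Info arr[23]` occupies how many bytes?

2760

Descriptor: @0: z [4B, align 4] → 4; @4: vx [4B, align 4] → 8; @8: hp [2B, align 2] → 10; +2 tail pad (align 4); size 12, align 4
@0: m10 [4B, align 2] → 4
@4: m3 [2B, align 2] → 6
@6: m18 [2B, align 2] → 8
@8: m14 [12B, align 2] → 20
@20: m15 [4B, align 2] → 24
@24: m13 [2B, align 2] → 26
@26: m0 [2B, align 2] → 28
@28: m9 [88B, align 2] → 116
@116: m12 [4B, align 2] → 120
size 120, align 2
array of 23: 23 × 120 = 2760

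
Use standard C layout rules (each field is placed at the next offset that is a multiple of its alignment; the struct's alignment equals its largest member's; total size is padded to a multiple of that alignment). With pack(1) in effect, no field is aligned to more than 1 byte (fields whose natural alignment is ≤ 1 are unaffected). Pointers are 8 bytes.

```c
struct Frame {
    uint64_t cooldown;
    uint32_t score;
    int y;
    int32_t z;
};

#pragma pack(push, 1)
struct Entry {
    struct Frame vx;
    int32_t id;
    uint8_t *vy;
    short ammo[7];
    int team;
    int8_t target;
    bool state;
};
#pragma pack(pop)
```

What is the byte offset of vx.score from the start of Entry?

8

Frame: cooldown at 0 (size 8, align 8) → ends 8; score at 8 (size 4, align 4) → ends 12; y at 12 (size 4, align 4) → ends 16; z at 16 (size 4, align 4) → ends 20; tail pad 4 to reach multiple of 8; total 24 bytes, alignment 8
vx at 0 (size 24, align 1) → ends 24
within Frame: score at 8
0 + 8 = 8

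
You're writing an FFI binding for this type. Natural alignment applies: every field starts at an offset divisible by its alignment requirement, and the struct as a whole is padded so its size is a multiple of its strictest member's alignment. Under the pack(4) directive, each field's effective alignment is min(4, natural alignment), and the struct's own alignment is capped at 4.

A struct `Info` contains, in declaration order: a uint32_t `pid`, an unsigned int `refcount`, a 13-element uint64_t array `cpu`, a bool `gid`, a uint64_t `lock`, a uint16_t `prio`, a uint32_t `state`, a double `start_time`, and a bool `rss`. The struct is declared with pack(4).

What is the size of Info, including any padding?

144 bytes

pid at 0 (size 4, align 4) → ends 4
refcount at 4 (size 4, align 4) → ends 8
cpu at 8 (size 104, align 4) → ends 112
gid at 112 (size 1, align 1) → ends 113
pad 3 to align 4 for lock
lock at 116 (size 8, align 4) → ends 124
prio at 124 (size 2, align 2) → ends 126
pad 2 to align 4 for state
state at 128 (size 4, align 4) → ends 132
start_time at 132 (size 8, align 4) → ends 140
rss at 140 (size 1, align 1) → ends 141
tail pad 3 to reach multiple of 4
total 144 bytes, alignment 4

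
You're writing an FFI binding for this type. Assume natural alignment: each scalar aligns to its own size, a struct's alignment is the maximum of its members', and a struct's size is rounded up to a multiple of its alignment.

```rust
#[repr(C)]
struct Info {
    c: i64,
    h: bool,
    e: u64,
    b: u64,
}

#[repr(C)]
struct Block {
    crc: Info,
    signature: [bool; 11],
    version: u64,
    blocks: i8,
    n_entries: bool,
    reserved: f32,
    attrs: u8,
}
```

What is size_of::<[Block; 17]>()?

1224

Info: @0: c [8B, align 8] → 8; @8: h [1B, align 1] → 9; +7 pad (align 8); @16: e [8B, align 8] → 24; @24: b [8B, align 8] → 32; size 32, align 8
@0: crc [32B, align 8] → 32
@32: signature [11B, align 1] → 43
+5 pad (align 8)
@48: version [8B, align 8] → 56
@56: blocks [1B, align 1] → 57
@57: n_entries [1B, align 1] → 58
+2 pad (align 4)
@60: reserved [4B, align 4] → 64
@64: attrs [1B, align 1] → 65
+7 tail pad (align 8)
size 72, align 8
array of 17: 17 × 72 = 1224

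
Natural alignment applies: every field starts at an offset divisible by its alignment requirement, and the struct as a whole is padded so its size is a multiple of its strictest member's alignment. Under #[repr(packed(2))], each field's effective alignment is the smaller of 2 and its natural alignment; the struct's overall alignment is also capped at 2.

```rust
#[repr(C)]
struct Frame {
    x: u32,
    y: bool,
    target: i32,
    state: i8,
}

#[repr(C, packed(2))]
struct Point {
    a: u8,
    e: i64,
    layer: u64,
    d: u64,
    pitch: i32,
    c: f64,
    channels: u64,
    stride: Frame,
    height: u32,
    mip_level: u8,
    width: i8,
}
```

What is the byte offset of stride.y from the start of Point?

50

Frame: @0: x [4B, align 4] → 4; @4: y [1B, align 1] → 5; +3 pad (align 4); @8: target [4B, align 4] → 12; @12: state [1B, align 1] → 13; +3 tail pad (align 4); size 16, align 4
@0: a [1B, align 1] → 1
+1 pad (align 2)
@2: e [8B, align 2] → 10
@10: layer [8B, align 2] → 18
@18: d [8B, align 2] → 26
@26: pitch [4B, align 2] → 30
@30: c [8B, align 2] → 38
@38: channels [8B, align 2] → 46
@46: stride [16B, align 2] → 62
within Frame: y at 4
46 + 4 = 50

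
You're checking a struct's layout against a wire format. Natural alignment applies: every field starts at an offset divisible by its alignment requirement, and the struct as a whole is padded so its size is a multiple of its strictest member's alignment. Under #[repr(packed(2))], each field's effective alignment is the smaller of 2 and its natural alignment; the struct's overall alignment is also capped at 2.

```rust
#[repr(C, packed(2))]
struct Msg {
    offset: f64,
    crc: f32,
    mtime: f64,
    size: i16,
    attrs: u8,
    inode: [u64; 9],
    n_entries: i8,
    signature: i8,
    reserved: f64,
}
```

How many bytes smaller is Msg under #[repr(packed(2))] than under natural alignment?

natural layout:
  @0: offset [8B, align 8] → 8
  @8: crc [4B, align 4] → 12
  +4 pad (align 8)
  @16: mtime [8B, align 8] → 24
  @24: size [2B, align 2] → 26
  @26: attrs [1B, align 1] → 27
  +5 pad (align 8)
  @32: inode [72B, align 8] → 104
  @104: n_entries [1B, align 1] → 105
  @105: signature [1B, align 1] → 106
  +6 pad (align 8)
  @112: reserved [8B, align 8] → 120
  size 120, align 8
packed(2) layout:
  @0: offset [8B, align 2] → 8
  @8: crc [4B, align 2] → 12
  @12: mtime [8B, align 2] → 20
  @20: size [2B, align 2] → 22
  @22: attrs [1B, align 1] → 23
  +1 pad (align 2)
  @24: inode [72B, align 2] → 96
  @96: n_entries [1B, align 1] → 97
  @97: signature [1B, align 1] → 98
  @98: reserved [8B, align 2] → 106
  size 106, align 2
120 − 106 = 14

14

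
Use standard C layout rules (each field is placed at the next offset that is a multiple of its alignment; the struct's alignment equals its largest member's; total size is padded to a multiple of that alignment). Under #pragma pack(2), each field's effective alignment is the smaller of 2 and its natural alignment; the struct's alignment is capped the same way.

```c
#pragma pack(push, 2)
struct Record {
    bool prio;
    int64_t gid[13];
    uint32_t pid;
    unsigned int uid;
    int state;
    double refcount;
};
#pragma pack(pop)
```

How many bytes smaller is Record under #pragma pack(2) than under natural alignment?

natural layout:
  0..1  prio  (1B, 1-aligned)
  1..8  -- padding (7B)
  8..112  gid  (104B, 8-aligned)
  112..116  pid  (4B, 4-aligned)
  116..120  uid  (4B, 4-aligned)
  120..124  state  (4B, 4-aligned)
  124..128  -- padding (4B)
  128..136  refcount  (8B, 8-aligned)
  sizeof = 136, alignof = 8
packed(2) layout:
  0..1  prio  (1B, 1-aligned)
  1..2  -- padding (1B)
  2..106  gid  (104B, 2-aligned)
  106..110  pid  (4B, 2-aligned)
  110..114  uid  (4B, 2-aligned)
  114..118  state  (4B, 2-aligned)
  118..126  refcount  (8B, 2-aligned)
  sizeof = 126, alignof = 2
136 − 126 = 10

10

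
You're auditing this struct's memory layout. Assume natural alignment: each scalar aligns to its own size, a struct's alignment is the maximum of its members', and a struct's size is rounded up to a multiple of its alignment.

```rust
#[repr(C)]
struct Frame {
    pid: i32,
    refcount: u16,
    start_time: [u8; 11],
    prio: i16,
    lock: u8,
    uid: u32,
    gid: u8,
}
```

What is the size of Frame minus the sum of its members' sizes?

7

@0: pid [4B, align 4] → 4
@4: refcount [2B, align 2] → 6
@6: start_time [11B, align 1] → 17
+1 pad (align 2)
@18: prio [2B, align 2] → 20
@20: lock [1B, align 1] → 21
+3 pad (align 4)
@24: uid [4B, align 4] → 28
@28: gid [1B, align 1] → 29
+3 tail pad (align 4)
size 32, align 4
data bytes 25, size 32 → padding 7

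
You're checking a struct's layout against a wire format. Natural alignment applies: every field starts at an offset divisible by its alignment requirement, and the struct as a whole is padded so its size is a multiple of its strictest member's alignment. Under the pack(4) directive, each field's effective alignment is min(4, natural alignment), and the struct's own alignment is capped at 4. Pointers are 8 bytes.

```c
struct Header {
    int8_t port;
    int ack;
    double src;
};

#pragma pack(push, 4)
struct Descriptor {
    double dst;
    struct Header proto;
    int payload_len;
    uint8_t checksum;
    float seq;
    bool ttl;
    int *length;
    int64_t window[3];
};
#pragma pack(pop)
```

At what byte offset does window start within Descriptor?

48

Header: 0..1  port  (1B, 1-aligned); 1..4  -- padding (3B); 4..8  ack  (4B, 4-aligned); 8..16  src  (8B, 8-aligned); sizeof = 16, alignof = 8
0..8  dst  (8B, 4-aligned)
8..24  proto  (16B, 4-aligned)
24..28  payload_len  (4B, 4-aligned)
28..29  checksum  (1B, 1-aligned)
29..32  -- padding (3B)
32..36  seq  (4B, 4-aligned)
36..37  ttl  (1B, 1-aligned)
37..40  -- padding (3B)
40..48  length  (8B, 4-aligned)
48..72  window  (24B, 4-aligned)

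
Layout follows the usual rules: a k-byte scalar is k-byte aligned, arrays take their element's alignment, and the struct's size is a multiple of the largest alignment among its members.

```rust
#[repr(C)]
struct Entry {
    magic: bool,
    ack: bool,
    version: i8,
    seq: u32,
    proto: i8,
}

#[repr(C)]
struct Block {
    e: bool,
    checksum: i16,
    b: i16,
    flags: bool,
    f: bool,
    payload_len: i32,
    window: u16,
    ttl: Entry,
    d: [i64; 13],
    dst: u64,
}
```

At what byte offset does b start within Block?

4

Entry: 0..1  magic  (1B, 1-aligned); 1..2  ack  (1B, 1-aligned); 2..3  version  (1B, 1-aligned); 3..4  -- padding (1B); 4..8  seq  (4B, 4-aligned); 8..9  proto  (1B, 1-aligned); 9..12  -- tail padding (3B); sizeof = 12, alignof = 4
0..1  e  (1B, 1-aligned)
1..2  -- padding (1B)
2..4  checksum  (2B, 2-aligned)
4..6  b  (2B, 2-aligned)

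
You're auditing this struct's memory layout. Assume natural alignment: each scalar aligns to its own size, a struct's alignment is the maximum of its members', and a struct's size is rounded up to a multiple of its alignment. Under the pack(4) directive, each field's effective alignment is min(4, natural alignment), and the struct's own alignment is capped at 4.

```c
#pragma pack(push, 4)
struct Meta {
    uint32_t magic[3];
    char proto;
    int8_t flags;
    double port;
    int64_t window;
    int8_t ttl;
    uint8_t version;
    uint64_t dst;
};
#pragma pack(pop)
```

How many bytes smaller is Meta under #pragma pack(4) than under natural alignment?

natural layout:
  magic at 0 (size 12, align 4) → ends 12
  proto at 12 (size 1, align 1) → ends 13
  flags at 13 (size 1, align 1) → ends 14
  pad 2 to align 8 for port
  port at 16 (size 8, align 8) → ends 24
  window at 24 (size 8, align 8) → ends 32
  ttl at 32 (size 1, align 1) → ends 33
  version at 33 (size 1, align 1) → ends 34
  pad 6 to align 8 for dst
  dst at 40 (size 8, align 8) → ends 48
  total 48 bytes, alignment 8
packed(4) layout:
  magic at 0 (size 12, align 4) → ends 12
  proto at 12 (size 1, align 1) → ends 13
  flags at 13 (size 1, align 1) → ends 14
  pad 2 to align 4 for port
  port at 16 (size 8, align 4) → ends 24
  window at 24 (size 8, align 4) → ends 32
  ttl at 32 (size 1, align 1) → ends 33
  version at 33 (size 1, align 1) → ends 34
  pad 2 to align 4 for dst
  dst at 36 (size 8, align 4) → ends 44
  total 44 bytes, alignment 4
48 − 44 = 4

4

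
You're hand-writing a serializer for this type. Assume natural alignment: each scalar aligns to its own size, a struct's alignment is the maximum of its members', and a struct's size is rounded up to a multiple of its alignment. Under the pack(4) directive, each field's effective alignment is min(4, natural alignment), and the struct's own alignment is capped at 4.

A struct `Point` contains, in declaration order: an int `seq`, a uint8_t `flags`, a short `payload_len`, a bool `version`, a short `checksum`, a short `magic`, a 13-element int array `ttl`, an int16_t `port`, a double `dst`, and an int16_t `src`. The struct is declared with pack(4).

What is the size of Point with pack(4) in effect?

@0: seq [4B, align 4] → 4
@4: flags [1B, align 1] → 5
+1 pad (align 2)
@6: payload_len [2B, align 2] → 8
@8: version [1B, align 1] → 9
+1 pad (align 2)
@10: checksum [2B, align 2] → 12
@12: magic [2B, align 2] → 14
+2 pad (align 4)
@16: ttl [52B, align 4] → 68
@68: port [2B, align 2] → 70
+2 pad (align 4)
@72: dst [8B, align 4] → 80
@80: src [2B, align 2] → 82
+2 tail pad (align 4)
size 84, align 4

84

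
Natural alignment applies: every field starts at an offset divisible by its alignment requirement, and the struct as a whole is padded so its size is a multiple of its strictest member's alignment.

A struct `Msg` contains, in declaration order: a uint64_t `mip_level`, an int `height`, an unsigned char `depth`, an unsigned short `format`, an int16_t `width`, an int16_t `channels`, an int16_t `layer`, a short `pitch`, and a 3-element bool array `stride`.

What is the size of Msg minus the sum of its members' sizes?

0..8  mip_level  (8B, 8-aligned)
8..12  height  (4B, 4-aligned)
12..13  depth  (1B, 1-aligned)
13..14  -- padding (1B)
14..16  format  (2B, 2-aligned)
16..18  width  (2B, 2-aligned)
18..20  channels  (2B, 2-aligned)
20..22  layer  (2B, 2-aligned)
22..24  pitch  (2B, 2-aligned)
24..27  stride  (3B, 1-aligned)
27..32  -- tail padding (5B)
sizeof = 32, alignof = 8
data bytes 26, size 32 → padding 6

6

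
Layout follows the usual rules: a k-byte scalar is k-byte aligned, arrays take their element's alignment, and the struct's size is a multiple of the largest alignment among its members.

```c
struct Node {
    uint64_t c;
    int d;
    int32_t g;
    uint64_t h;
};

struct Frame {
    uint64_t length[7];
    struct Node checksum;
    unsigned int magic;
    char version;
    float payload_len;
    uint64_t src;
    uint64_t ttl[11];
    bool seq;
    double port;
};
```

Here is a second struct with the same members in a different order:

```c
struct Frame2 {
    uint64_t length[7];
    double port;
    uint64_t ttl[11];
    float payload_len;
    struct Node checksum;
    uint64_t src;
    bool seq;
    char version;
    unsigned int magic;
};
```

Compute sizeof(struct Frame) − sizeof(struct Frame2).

Node: c at 0 (size 8, align 8) → ends 8; d at 8 (size 4, align 4) → ends 12; g at 12 (size 4, align 4) → ends 16; h at 16 (size 8, align 8) → ends 24; total 24 bytes, alignment 8
length at 0 (size 56, align 8) → ends 56
checksum at 56 (size 24, align 8) → ends 80
magic at 80 (size 4, align 4) → ends 84
version at 84 (size 1, align 1) → ends 85
pad 3 to align 4 for payload_len
payload_len at 88 (size 4, align 4) → ends 92
pad 4 to align 8 for src
src at 96 (size 8, align 8) → ends 104
ttl at 104 (size 88, align 8) → ends 192
seq at 192 (size 1, align 1) → ends 193
pad 7 to align 8 for port
port at 200 (size 8, align 8) → ends 208
total 208 bytes, alignment 8
— Frame2 —
length at 0 (size 56, align 8) → ends 56
port at 56 (size 8, align 8) → ends 64
ttl at 64 (size 88, align 8) → ends 152
payload_len at 152 (size 4, align 4) → ends 156
pad 4 to align 8 for checksum
checksum at 160 (size 24, align 8) → ends 184
src at 184 (size 8, align 8) → ends 192
seq at 192 (size 1, align 1) → ends 193
version at 193 (size 1, align 1) → ends 194
pad 2 to align 4 for magic
magic at 196 (size 4, align 4) → ends 200
total 200 bytes, alignment 8
208 − 200 = 8

8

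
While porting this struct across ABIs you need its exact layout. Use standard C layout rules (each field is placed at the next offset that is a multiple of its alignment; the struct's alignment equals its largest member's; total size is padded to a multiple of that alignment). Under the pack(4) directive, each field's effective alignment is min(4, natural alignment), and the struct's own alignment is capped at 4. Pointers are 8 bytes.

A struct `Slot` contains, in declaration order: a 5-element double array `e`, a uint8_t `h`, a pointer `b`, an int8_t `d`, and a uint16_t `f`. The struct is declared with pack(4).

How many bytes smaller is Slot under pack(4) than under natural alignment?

8

natural layout:
  @0: e [40B, align 8] → 40
  @40: h [1B, align 1] → 41
  +7 pad (align 8)
  @48: b [8B, align 8] → 56
  @56: d [1B, align 1] → 57
  +1 pad (align 2)
  @58: f [2B, align 2] → 60
  +4 tail pad (align 8)
  size 64, align 8
packed(4) layout:
  @0: e [40B, align 4] → 40
  @40: h [1B, align 1] → 41
  +3 pad (align 4)
  @44: b [8B, align 4] → 52
  @52: d [1B, align 1] → 53
  +1 pad (align 2)
  @54: f [2B, align 2] → 56
  size 56, align 4
64 − 56 = 8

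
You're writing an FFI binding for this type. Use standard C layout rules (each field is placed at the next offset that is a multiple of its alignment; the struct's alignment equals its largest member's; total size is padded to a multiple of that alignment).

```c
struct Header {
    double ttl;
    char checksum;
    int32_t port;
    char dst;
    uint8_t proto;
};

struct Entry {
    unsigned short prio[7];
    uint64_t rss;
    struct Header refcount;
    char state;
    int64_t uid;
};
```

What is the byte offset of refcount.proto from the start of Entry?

41

Header: 0..8  ttl  (8B, 8-aligned); 8..9  checksum  (1B, 1-aligned); 9..12  -- padding (3B); 12..16  port  (4B, 4-aligned); 16..17  dst  (1B, 1-aligned); 17..18  proto  (1B, 1-aligned); 18..24  -- tail padding (6B); sizeof = 24, alignof = 8
0..14  prio  (14B, 2-aligned)
14..16  -- padding (2B)
16..24  rss  (8B, 8-aligned)
24..48  refcount  (24B, 8-aligned)
within Header: proto at 17
24 + 17 = 41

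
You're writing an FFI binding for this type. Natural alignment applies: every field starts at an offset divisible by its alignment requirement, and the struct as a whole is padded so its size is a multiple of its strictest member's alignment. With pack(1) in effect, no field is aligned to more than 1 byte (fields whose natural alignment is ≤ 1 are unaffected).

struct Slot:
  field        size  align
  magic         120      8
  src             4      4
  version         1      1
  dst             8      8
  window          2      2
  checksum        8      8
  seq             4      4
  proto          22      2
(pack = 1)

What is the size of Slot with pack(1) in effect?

magic at 0 (size 120, align 1) → ends 120
src at 120 (size 4, align 1) → ends 124
version at 124 (size 1, align 1) → ends 125
dst at 125 (size 8, align 1) → ends 133
window at 133 (size 2, align 1) → ends 135
checksum at 135 (size 8, align 1) → ends 143
seq at 143 (size 4, align 1) → ends 147
proto at 147 (size 22, align 1) → ends 169
total 169 bytes, alignment 1

169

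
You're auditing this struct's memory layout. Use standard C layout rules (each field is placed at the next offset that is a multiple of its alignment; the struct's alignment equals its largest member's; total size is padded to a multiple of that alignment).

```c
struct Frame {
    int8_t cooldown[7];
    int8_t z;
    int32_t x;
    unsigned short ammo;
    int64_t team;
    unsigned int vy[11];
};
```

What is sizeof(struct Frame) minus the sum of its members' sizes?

@0: cooldown [7B, align 1] → 7
@7: z [1B, align 1] → 8
@8: x [4B, align 4] → 12
@12: ammo [2B, align 2] → 14
+2 pad (align 8)
@16: team [8B, align 8] → 24
@24: vy [44B, align 4] → 68
+4 tail pad (align 8)
size 72, align 8
data bytes 66, size 72 → padding 6

6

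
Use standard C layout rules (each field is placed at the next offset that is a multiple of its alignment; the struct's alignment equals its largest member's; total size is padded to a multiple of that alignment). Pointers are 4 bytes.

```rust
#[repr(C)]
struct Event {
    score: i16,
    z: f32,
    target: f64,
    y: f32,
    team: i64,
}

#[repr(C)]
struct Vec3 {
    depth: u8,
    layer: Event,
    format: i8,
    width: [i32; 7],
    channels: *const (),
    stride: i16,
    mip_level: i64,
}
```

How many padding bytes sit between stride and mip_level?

2

Event: 0..2  score  (2B, 2-aligned); 2..4  -- padding (2B); 4..8  z  (4B, 4-aligned); 8..16  target  (8B, 8-aligned); 16..20  y  (4B, 4-aligned); 20..24  -- padding (4B); 24..32  team  (8B, 8-aligned); sizeof = 32, alignof = 8
0..1  depth  (1B, 1-aligned)
1..8  -- padding (7B)
8..40  layer  (32B, 8-aligned)
40..41  format  (1B, 1-aligned)
41..44  -- padding (3B)
44..72  width  (28B, 4-aligned)
72..76  channels  (4B, 4-aligned)
76..78  stride  (2B, 2-aligned)
78..80  -- padding (2B)
80..88  mip_level  (8B, 8-aligned)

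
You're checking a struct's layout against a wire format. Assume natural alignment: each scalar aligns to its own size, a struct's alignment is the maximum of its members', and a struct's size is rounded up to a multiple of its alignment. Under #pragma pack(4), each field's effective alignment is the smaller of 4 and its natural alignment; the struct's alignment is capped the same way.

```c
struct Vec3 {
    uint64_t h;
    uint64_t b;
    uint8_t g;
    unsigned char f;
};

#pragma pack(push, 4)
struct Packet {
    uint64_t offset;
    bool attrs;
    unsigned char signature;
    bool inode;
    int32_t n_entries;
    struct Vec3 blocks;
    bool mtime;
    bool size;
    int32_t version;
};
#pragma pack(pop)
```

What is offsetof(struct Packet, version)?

Vec3: h at 0 (size 8, align 8) → ends 8; b at 8 (size 8, align 8) → ends 16; g at 16 (size 1, align 1) → ends 17; f at 17 (size 1, align 1) → ends 18; tail pad 6 to reach multiple of 8; total 24 bytes, alignment 8
offset at 0 (size 8, align 4) → ends 8
attrs at 8 (size 1, align 1) → ends 9
signature at 9 (size 1, align 1) → ends 10
inode at 10 (size 1, align 1) → ends 11
pad 1 to align 4 for n_entries
n_entries at 12 (size 4, align 4) → ends 16
blocks at 16 (size 24, align 4) → ends 40
mtime at 40 (size 1, align 1) → ends 41
size at 41 (size 1, align 1) → ends 42
pad 2 to align 4 for version
version at 44 (size 4, align 4) → ends 48

44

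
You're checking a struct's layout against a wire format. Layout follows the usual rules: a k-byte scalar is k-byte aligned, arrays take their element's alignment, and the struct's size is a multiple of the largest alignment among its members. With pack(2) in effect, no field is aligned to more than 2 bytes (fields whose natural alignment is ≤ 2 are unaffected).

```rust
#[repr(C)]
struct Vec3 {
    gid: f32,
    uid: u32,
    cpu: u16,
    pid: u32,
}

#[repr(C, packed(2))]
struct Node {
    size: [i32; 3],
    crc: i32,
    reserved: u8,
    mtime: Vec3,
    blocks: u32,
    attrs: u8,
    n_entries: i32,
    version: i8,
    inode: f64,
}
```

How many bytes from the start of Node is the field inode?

Vec3: @0: gid [4B, align 4] → 4; @4: uid [4B, align 4] → 8; @8: cpu [2B, align 2] → 10; +2 pad (align 4); @12: pid [4B, align 4] → 16; size 16, align 4
@0: size [12B, align 2] → 12
@12: crc [4B, align 2] → 16
@16: reserved [1B, align 1] → 17
+1 pad (align 2)
@18: mtime [16B, align 2] → 34
@34: blocks [4B, align 2] → 38
@38: attrs [1B, align 1] → 39
+1 pad (align 2)
@40: n_entries [4B, align 2] → 44
@44: version [1B, align 1] → 45
+1 pad (align 2)
@46: inode [8B, align 2] → 54

46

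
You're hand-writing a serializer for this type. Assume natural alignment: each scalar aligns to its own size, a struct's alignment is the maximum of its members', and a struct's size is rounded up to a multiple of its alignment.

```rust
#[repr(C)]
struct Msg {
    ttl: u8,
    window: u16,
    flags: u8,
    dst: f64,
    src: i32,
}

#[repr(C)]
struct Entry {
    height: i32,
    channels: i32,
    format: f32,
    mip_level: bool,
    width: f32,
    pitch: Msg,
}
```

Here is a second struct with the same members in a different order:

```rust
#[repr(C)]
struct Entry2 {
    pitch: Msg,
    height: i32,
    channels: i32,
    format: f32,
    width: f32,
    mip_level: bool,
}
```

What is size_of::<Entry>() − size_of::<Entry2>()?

Msg: 0..1  ttl  (1B, 1-aligned); 1..2  -- padding (1B); 2..4  window  (2B, 2-aligned); 4..5  flags  (1B, 1-aligned); 5..8  -- padding (3B); 8..16  dst  (8B, 8-aligned); 16..20  src  (4B, 4-aligned); 20..24  -- tail padding (4B); sizeof = 24, alignof = 8
0..4  height  (4B, 4-aligned)
4..8  channels  (4B, 4-aligned)
8..12  format  (4B, 4-aligned)
12..13  mip_level  (1B, 1-aligned)
13..16  -- padding (3B)
16..20  width  (4B, 4-aligned)
20..24  -- padding (4B)
24..48  pitch  (24B, 8-aligned)
sizeof = 48, alignof = 8
— Entry2 —
0..24  pitch  (24B, 8-aligned)
24..28  height  (4B, 4-aligned)
28..32  channels  (4B, 4-aligned)
32..36  format  (4B, 4-aligned)
36..40  width  (4B, 4-aligned)
40..41  mip_level  (1B, 1-aligned)
41..48  -- tail padding (7B)
sizeof = 48, alignof = 8
48 − 48 = 0

0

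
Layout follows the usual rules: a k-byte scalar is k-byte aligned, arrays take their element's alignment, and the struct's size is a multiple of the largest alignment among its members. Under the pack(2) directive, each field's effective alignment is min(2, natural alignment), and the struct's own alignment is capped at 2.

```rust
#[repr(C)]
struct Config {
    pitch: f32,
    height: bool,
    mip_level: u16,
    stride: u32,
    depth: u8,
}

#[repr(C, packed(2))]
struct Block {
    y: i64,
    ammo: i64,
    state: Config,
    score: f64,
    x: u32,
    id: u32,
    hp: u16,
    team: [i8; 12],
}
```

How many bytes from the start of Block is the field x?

40

Config: pitch at 0 (size 4, align 4) → ends 4; height at 4 (size 1, align 1) → ends 5; pad 1 to align 2 for mip_level; mip_level at 6 (size 2, align 2) → ends 8; stride at 8 (size 4, align 4) → ends 12; depth at 12 (size 1, align 1) → ends 13; tail pad 3 to reach multiple of 4; total 16 bytes, alignment 4
y at 0 (size 8, align 2) → ends 8
ammo at 8 (size 8, align 2) → ends 16
state at 16 (size 16, align 2) → ends 32
score at 32 (size 8, align 2) → ends 40
x at 40 (size 4, align 2) → ends 44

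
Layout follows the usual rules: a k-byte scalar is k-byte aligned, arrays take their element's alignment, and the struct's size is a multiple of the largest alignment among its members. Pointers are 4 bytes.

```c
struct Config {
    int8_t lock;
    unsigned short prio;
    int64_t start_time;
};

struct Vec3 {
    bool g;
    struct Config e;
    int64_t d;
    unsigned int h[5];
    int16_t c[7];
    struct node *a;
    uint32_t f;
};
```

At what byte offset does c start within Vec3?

52

Config: @0: lock [1B, align 1] → 1; +1 pad (align 2); @2: prio [2B, align 2] → 4; +4 pad (align 8); @8: start_time [8B, align 8] → 16; size 16, align 8
@0: g [1B, align 1] → 1
+7 pad (align 8)
@8: e [16B, align 8] → 24
@24: d [8B, align 8] → 32
@32: h [20B, align 4] → 52
@52: c [14B, align 2] → 66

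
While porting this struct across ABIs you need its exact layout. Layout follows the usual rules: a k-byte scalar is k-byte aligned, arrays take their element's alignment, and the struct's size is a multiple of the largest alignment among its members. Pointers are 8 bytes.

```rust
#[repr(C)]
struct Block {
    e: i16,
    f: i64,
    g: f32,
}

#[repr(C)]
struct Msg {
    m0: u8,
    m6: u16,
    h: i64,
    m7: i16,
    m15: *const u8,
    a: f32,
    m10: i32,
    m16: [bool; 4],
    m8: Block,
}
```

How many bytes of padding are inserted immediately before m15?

6

Block: @0: e [2B, align 2] → 2; +6 pad (align 8); @8: f [8B, align 8] → 16; @16: g [4B, align 4] → 20; +4 tail pad (align 8); size 24, align 8
@0: m0 [1B, align 1] → 1
+1 pad (align 2)
@2: m6 [2B, align 2] → 4
+4 pad (align 8)
@8: h [8B, align 8] → 16
@16: m7 [2B, align 2] → 18
+6 pad (align 8)
@24: m15 [8B, align 8] → 32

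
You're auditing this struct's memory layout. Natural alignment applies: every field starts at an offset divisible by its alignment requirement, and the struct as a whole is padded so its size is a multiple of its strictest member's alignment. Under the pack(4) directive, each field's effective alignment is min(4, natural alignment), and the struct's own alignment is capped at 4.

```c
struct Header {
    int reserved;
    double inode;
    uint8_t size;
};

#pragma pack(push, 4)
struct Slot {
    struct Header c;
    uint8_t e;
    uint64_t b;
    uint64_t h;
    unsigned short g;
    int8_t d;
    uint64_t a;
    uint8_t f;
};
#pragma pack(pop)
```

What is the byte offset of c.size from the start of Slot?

Header: reserved at 0 (size 4, align 4) → ends 4; pad 4 to align 8 for inode; inode at 8 (size 8, align 8) → ends 16; size at 16 (size 1, align 1) → ends 17; tail pad 7 to reach multiple of 8; total 24 bytes, alignment 8
c at 0 (size 24, align 4) → ends 24
within Header: size at 16
0 + 16 = 16

16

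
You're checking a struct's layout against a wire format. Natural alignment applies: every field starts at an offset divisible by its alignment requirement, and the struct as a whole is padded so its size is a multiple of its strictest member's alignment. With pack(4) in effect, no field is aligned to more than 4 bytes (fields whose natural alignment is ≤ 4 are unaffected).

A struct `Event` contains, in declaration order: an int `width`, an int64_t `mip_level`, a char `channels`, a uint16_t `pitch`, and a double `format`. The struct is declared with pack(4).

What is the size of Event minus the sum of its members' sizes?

width at 0 (size 4, align 4) → ends 4
mip_level at 4 (size 8, align 4) → ends 12
channels at 12 (size 1, align 1) → ends 13
pad 1 to align 2 for pitch
pitch at 14 (size 2, align 2) → ends 16
format at 16 (size 8, align 4) → ends 24
total 24 bytes, alignment 4
data bytes 23, size 24 → padding 1

1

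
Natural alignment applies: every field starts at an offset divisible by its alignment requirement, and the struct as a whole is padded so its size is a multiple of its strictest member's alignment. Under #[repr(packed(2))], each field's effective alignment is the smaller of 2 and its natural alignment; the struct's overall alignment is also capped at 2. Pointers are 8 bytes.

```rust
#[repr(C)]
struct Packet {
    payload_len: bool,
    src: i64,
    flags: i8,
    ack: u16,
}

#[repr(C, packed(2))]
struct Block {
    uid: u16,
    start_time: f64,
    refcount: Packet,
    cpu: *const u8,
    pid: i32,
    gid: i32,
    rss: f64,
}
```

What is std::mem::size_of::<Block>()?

58 bytes

Packet: @0: payload_len [1B, align 1] → 1; +7 pad (align 8); @8: src [8B, align 8] → 16; @16: flags [1B, align 1] → 17; +1 pad (align 2); @18: ack [2B, align 2] → 20; +4 tail pad (align 8); size 24, align 8
@0: uid [2B, align 2] → 2
@2: start_time [8B, align 2] → 10
@10: refcount [24B, align 2] → 34
@34: cpu [8B, align 2] → 42
@42: pid [4B, align 2] → 46
@46: gid [4B, align 2] → 50
@50: rss [8B, align 2] → 58
size 58, align 2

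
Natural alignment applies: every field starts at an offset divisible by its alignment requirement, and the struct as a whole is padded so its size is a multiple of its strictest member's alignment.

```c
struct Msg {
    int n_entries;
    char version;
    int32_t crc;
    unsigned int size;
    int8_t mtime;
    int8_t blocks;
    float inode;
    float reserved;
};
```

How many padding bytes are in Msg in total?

0..4  n_entries  (4B, 4-aligned)
4..5  version  (1B, 1-aligned)
5..8  -- padding (3B)
8..12  crc  (4B, 4-aligned)
12..16  size  (4B, 4-aligned)
16..17  mtime  (1B, 1-aligned)
17..18  blocks  (1B, 1-aligned)
18..20  -- padding (2B)
20..24  inode  (4B, 4-aligned)
24..28  reserved  (4B, 4-aligned)
sizeof = 28, alignof = 4
data bytes 23, size 28 → padding 5

5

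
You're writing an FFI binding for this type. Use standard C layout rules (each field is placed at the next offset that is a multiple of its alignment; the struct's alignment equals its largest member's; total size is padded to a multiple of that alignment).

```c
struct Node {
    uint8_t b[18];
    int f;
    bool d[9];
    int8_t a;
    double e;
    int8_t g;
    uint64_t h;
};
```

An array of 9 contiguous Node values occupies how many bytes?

@0: b [18B, align 1] → 18
+2 pad (align 4)
@20: f [4B, align 4] → 24
@24: d [9B, align 1] → 33
@33: a [1B, align 1] → 34
+6 pad (align 8)
@40: e [8B, align 8] → 48
@48: g [1B, align 1] → 49
+7 pad (align 8)
@56: h [8B, align 8] → 64
size 64, align 8
array of 9: 9 × 64 = 576

576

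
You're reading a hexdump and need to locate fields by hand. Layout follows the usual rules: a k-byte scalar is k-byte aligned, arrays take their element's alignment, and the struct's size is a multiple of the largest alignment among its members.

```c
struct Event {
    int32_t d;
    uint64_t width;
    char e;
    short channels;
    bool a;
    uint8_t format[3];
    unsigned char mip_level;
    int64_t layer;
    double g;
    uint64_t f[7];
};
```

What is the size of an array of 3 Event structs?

@0: d [4B, align 4] → 4
+4 pad (align 8)
@8: width [8B, align 8] → 16
@16: e [1B, align 1] → 17
+1 pad (align 2)
@18: channels [2B, align 2] → 20
@20: a [1B, align 1] → 21
@21: format [3B, align 1] → 24
@24: mip_level [1B, align 1] → 25
+7 pad (align 8)
@32: layer [8B, align 8] → 40
@40: g [8B, align 8] → 48
@48: f [56B, align 8] → 104
size 104, align 8
array of 3: 3 × 104 = 312

312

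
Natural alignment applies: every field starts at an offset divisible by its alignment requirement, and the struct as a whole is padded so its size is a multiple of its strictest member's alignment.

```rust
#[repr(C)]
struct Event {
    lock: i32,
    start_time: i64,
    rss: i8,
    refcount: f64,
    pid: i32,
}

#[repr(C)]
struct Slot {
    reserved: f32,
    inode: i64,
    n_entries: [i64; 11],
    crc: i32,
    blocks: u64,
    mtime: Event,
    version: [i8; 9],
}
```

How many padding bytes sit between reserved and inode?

4

Event: 0..4  lock  (4B, 4-aligned); 4..8  -- padding (4B); 8..16  start_time  (8B, 8-aligned); 16..17  rss  (1B, 1-aligned); 17..24  -- padding (7B); 24..32  refcount  (8B, 8-aligned); 32..36  pid  (4B, 4-aligned); 36..40  -- tail padding (4B); sizeof = 40, alignof = 8
0..4  reserved  (4B, 4-aligned)
4..8  -- padding (4B)
8..16  inode  (8B, 8-aligned)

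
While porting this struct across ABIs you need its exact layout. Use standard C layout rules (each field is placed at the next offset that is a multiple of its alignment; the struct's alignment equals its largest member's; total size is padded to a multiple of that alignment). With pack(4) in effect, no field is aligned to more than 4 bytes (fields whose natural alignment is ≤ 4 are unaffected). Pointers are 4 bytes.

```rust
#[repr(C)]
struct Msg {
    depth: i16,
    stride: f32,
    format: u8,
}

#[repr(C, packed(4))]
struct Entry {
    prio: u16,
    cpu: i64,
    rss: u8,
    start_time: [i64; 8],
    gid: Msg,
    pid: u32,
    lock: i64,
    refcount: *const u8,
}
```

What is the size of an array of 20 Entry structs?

2160

Msg: depth at 0 (size 2, align 2) → ends 2; pad 2 to align 4 for stride; stride at 4 (size 4, align 4) → ends 8; format at 8 (size 1, align 1) → ends 9; tail pad 3 to reach multiple of 4; total 12 bytes, alignment 4
prio at 0 (size 2, align 2) → ends 2
pad 2 to align 4 for cpu
cpu at 4 (size 8, align 4) → ends 12
rss at 12 (size 1, align 1) → ends 13
pad 3 to align 4 for start_time
start_time at 16 (size 64, align 4) → ends 80
gid at 80 (size 12, align 4) → ends 92
pid at 92 (size 4, align 4) → ends 96
lock at 96 (size 8, align 4) → ends 104
refcount at 104 (size 4, align 4) → ends 108
total 108 bytes, alignment 4
array of 20: 20 × 108 = 2160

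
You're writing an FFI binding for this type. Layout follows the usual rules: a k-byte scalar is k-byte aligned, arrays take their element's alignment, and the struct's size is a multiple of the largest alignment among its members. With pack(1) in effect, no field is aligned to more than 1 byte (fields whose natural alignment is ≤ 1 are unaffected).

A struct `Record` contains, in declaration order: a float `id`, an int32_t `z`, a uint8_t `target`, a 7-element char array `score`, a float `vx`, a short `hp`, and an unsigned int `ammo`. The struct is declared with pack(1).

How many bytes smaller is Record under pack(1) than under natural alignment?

2

natural layout:
  @0: id [4B, align 4] → 4
  @4: z [4B, align 4] → 8
  @8: target [1B, align 1] → 9
  @9: score [7B, align 1] → 16
  @16: vx [4B, align 4] → 20
  @20: hp [2B, align 2] → 22
  +2 pad (align 4)
  @24: ammo [4B, align 4] → 28
  size 28, align 4
packed(1) layout:
  @0: id [4B, align 1] → 4
  @4: z [4B, align 1] → 8
  @8: target [1B, align 1] → 9
  @9: score [7B, align 1] → 16
  @16: vx [4B, align 1] → 20
  @20: hp [2B, align 1] → 22
  @22: ammo [4B, align 1] → 26
  size 26, align 1
28 − 26 = 2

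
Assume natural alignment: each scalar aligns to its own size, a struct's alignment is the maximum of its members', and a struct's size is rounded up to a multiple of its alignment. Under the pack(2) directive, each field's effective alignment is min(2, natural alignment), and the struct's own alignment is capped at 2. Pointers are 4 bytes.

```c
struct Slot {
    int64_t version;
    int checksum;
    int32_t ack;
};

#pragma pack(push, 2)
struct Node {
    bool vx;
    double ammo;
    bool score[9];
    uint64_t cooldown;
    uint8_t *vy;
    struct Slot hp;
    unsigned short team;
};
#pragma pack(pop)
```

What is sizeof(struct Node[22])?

1100

Slot: 0..8  version  (8B, 8-aligned); 8..12  checksum  (4B, 4-aligned); 12..16  ack  (4B, 4-aligned); sizeof = 16, alignof = 8
0..1  vx  (1B, 1-aligned)
1..2  -- padding (1B)
2..10  ammo  (8B, 2-aligned)
10..19  score  (9B, 1-aligned)
19..20  -- padding (1B)
20..28  cooldown  (8B, 2-aligned)
28..32  vy  (4B, 2-aligned)
32..48  hp  (16B, 2-aligned)
48..50  team  (2B, 2-aligned)
sizeof = 50, alignof = 2
array of 22: 22 × 50 = 1100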